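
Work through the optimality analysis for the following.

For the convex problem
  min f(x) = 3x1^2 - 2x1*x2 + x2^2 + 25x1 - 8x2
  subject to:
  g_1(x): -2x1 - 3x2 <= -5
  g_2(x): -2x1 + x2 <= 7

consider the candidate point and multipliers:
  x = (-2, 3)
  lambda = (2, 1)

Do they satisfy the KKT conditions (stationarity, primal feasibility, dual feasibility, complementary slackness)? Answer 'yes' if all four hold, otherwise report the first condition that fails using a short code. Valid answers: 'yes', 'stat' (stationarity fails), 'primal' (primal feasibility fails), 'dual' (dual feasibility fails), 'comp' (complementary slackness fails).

Gradient of f: grad f(x) = Q x + c = (7, 2)
Constraint values g_i(x) = a_i^T x - b_i:
  g_1((-2, 3)) = 0
  g_2((-2, 3)) = 0
Stationarity residual: grad f(x) + sum_i lambda_i a_i = (1, -3)
  -> stationarity FAILS
Primal feasibility (all g_i <= 0): OK
Dual feasibility (all lambda_i >= 0): OK
Complementary slackness (lambda_i * g_i(x) = 0 for all i): OK

Verdict: the first failing condition is stationarity -> stat.

stat


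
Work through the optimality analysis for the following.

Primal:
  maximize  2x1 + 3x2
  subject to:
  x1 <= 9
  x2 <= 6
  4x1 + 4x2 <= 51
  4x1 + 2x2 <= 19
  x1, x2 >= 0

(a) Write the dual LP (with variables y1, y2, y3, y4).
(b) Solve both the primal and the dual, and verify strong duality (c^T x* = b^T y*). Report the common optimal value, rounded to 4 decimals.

The standard primal-dual pair for 'max c^T x s.t. A x <= b, x >= 0' is:
  Dual:  min b^T y  s.t.  A^T y >= c,  y >= 0.

So the dual LP is:
  minimize  9y1 + 6y2 + 51y3 + 19y4
  subject to:
    y1 + 4y3 + 4y4 >= 2
    y2 + 4y3 + 2y4 >= 3
    y1, y2, y3, y4 >= 0

Solving the primal: x* = (1.75, 6).
  primal value c^T x* = 21.5.
Solving the dual: y* = (0, 2, 0, 0.5).
  dual value b^T y* = 21.5.
Strong duality: c^T x* = b^T y*. Confirmed.

21.5


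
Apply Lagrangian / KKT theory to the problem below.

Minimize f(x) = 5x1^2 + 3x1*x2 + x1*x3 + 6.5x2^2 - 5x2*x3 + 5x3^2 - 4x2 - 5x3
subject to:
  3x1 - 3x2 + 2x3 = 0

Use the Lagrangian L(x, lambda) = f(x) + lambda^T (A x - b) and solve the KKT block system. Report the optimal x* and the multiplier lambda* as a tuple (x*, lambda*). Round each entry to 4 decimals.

Form the Lagrangian:
  L(x, lambda) = (1/2) x^T Q x + c^T x + lambda^T (A x - b)
Stationarity (grad_x L = 0): Q x + c + A^T lambda = 0.
Primal feasibility: A x = b.

This gives the KKT block system:
  [ Q   A^T ] [ x     ]   [-c ]
  [ A    0  ] [ lambda ] = [ b ]

Solving the linear system:
  x*      = (-0.0667, 0.5268, 0.8903)
  lambda* = (-0.6011)
  f(x*)   = -3.2793

x* = (-0.0667, 0.5268, 0.8903), lambda* = (-0.6011)


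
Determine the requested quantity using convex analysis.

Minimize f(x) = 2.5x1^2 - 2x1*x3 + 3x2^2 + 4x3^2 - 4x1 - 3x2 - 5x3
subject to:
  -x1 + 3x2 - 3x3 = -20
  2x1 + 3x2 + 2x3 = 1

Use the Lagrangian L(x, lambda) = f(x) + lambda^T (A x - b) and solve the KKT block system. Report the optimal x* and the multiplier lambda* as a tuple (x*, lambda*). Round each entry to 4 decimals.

Form the Lagrangian:
  L(x, lambda) = (1/2) x^T Q x + c^T x + lambda^T (A x - b)
Stationarity (grad_x L = 0): Q x + c + A^T lambda = 0.
Primal feasibility: A x = b.

This gives the KKT block system:
  [ Q   A^T ] [ x     ]   [-c ]
  [ A    0  ] [ lambda ] = [ b ]

Solving the linear system:
  x*      = (2.3176, -3.0847, 2.8095)
  lambda* = (5.4359, 1.7335)
  f(x*)   = 46.4601

x* = (2.3176, -3.0847, 2.8095), lambda* = (5.4359, 1.7335)


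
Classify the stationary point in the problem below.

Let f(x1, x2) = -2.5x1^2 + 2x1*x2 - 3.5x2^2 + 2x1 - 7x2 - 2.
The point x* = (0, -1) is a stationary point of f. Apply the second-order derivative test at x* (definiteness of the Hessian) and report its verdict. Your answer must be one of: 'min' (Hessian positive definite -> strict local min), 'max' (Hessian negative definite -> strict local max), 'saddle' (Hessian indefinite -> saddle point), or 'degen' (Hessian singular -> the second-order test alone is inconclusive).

Compute the Hessian H = grad^2 f:
  H = [[-5, 2], [2, -7]]
Verify stationarity: grad f(x*) = H x* + g = (0, 0).
Eigenvalues of H: -8.2361, -3.7639.
Both eigenvalues < 0, so H is negative definite -> x* is a strict local max.

max


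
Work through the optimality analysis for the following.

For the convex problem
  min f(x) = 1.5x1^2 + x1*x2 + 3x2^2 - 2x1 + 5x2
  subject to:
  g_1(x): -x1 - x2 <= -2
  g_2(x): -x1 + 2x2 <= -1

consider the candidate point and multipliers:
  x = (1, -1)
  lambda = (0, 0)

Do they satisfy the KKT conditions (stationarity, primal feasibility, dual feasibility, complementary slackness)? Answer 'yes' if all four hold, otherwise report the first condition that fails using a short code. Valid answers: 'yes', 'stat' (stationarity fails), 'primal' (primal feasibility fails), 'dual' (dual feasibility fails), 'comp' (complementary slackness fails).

Gradient of f: grad f(x) = Q x + c = (0, 0)
Constraint values g_i(x) = a_i^T x - b_i:
  g_1((1, -1)) = 2
  g_2((1, -1)) = -2
Stationarity residual: grad f(x) + sum_i lambda_i a_i = (0, 0)
  -> stationarity OK
Primal feasibility (all g_i <= 0): FAILS
Dual feasibility (all lambda_i >= 0): OK
Complementary slackness (lambda_i * g_i(x) = 0 for all i): OK

Verdict: the first failing condition is primal_feasibility -> primal.

primal


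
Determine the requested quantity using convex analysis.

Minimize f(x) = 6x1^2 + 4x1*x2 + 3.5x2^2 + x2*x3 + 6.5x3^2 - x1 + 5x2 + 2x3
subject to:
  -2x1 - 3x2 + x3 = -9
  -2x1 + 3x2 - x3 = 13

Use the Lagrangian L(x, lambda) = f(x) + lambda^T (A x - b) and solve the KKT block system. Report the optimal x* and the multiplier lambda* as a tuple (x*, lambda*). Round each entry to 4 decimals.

Form the Lagrangian:
  L(x, lambda) = (1/2) x^T Q x + c^T x + lambda^T (A x - b)
Stationarity (grad_x L = 0): Q x + c + A^T lambda = 0.
Primal feasibility: A x = b.

This gives the KKT block system:
  [ Q   A^T ] [ x     ]   [-c ]
  [ A    0  ] [ lambda ] = [ b ]

Solving the linear system:
  x*      = (-1, 3.3308, -1.0077)
  lambda* = (3.9654, -3.8038)
  f(x*)   = 50.3885

x* = (-1, 3.3308, -1.0077), lambda* = (3.9654, -3.8038)


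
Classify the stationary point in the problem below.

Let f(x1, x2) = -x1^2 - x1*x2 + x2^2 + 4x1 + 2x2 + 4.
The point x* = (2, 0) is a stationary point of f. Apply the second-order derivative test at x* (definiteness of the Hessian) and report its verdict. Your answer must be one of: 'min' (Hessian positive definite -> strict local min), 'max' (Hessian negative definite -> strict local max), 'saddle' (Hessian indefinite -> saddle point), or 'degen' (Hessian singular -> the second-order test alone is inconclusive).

Compute the Hessian H = grad^2 f:
  H = [[-2, -1], [-1, 2]]
Verify stationarity: grad f(x*) = H x* + g = (0, 0).
Eigenvalues of H: -2.2361, 2.2361.
Eigenvalues have mixed signs, so H is indefinite -> x* is a saddle point.

saddle


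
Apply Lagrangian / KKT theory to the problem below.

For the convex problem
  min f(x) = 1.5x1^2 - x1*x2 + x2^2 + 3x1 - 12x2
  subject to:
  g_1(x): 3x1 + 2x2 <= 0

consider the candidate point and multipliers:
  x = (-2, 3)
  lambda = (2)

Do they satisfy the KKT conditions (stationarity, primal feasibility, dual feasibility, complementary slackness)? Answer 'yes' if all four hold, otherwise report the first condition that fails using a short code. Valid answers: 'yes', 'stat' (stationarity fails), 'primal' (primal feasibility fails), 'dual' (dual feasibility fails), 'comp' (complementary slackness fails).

Gradient of f: grad f(x) = Q x + c = (-6, -4)
Constraint values g_i(x) = a_i^T x - b_i:
  g_1((-2, 3)) = 0
Stationarity residual: grad f(x) + sum_i lambda_i a_i = (0, 0)
  -> stationarity OK
Primal feasibility (all g_i <= 0): OK
Dual feasibility (all lambda_i >= 0): OK
Complementary slackness (lambda_i * g_i(x) = 0 for all i): OK

Verdict: yes, KKT holds.

yes


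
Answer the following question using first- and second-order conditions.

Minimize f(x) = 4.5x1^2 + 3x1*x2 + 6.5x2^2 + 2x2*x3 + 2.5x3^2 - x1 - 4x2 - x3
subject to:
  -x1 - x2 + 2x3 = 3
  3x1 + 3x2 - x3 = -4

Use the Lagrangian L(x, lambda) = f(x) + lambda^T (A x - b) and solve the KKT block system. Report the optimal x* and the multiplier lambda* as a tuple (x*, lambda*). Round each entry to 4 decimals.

Form the Lagrangian:
  L(x, lambda) = (1/2) x^T Q x + c^T x + lambda^T (A x - b)
Stationarity (grad_x L = 0): Q x + c + A^T lambda = 0.
Primal feasibility: A x = b.

This gives the KKT block system:
  [ Q   A^T ] [ x     ]   [-c ]
  [ A    0  ] [ lambda ] = [ b ]

Solving the linear system:
  x*      = (-0.6875, -0.3125, 1)
  lambda* = (-0.4, 2.575)
  f(x*)   = 6.2187

x* = (-0.6875, -0.3125, 1), lambda* = (-0.4, 2.575)


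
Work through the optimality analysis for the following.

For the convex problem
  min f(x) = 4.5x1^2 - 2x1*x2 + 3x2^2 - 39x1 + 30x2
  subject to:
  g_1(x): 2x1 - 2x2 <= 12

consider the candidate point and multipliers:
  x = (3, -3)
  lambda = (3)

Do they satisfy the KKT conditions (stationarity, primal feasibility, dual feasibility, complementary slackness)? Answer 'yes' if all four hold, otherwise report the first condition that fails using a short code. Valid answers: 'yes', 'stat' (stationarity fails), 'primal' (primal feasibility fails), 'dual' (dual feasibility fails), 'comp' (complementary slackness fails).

Gradient of f: grad f(x) = Q x + c = (-6, 6)
Constraint values g_i(x) = a_i^T x - b_i:
  g_1((3, -3)) = 0
Stationarity residual: grad f(x) + sum_i lambda_i a_i = (0, 0)
  -> stationarity OK
Primal feasibility (all g_i <= 0): OK
Dual feasibility (all lambda_i >= 0): OK
Complementary slackness (lambda_i * g_i(x) = 0 for all i): OK

Verdict: yes, KKT holds.

yes


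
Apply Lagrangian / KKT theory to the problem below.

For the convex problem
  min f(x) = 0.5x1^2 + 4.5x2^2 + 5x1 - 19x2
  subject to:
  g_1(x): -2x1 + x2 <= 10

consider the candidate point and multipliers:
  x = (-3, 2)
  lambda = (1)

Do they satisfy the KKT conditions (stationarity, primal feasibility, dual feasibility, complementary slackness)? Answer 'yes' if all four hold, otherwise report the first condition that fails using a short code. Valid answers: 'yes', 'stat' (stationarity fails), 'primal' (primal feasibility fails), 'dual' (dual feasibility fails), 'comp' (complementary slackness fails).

Gradient of f: grad f(x) = Q x + c = (2, -1)
Constraint values g_i(x) = a_i^T x - b_i:
  g_1((-3, 2)) = -2
Stationarity residual: grad f(x) + sum_i lambda_i a_i = (0, 0)
  -> stationarity OK
Primal feasibility (all g_i <= 0): OK
Dual feasibility (all lambda_i >= 0): OK
Complementary slackness (lambda_i * g_i(x) = 0 for all i): FAILS

Verdict: the first failing condition is complementary_slackness -> comp.

comp


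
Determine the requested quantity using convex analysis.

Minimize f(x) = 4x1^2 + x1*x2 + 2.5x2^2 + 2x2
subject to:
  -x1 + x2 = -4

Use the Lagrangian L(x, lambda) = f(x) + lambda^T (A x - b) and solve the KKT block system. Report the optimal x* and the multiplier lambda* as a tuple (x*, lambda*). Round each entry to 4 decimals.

Form the Lagrangian:
  L(x, lambda) = (1/2) x^T Q x + c^T x + lambda^T (A x - b)
Stationarity (grad_x L = 0): Q x + c + A^T lambda = 0.
Primal feasibility: A x = b.

This gives the KKT block system:
  [ Q   A^T ] [ x     ]   [-c ]
  [ A    0  ] [ lambda ] = [ b ]

Solving the linear system:
  x*      = (1.4667, -2.5333)
  lambda* = (9.2)
  f(x*)   = 15.8667

x* = (1.4667, -2.5333), lambda* = (9.2)


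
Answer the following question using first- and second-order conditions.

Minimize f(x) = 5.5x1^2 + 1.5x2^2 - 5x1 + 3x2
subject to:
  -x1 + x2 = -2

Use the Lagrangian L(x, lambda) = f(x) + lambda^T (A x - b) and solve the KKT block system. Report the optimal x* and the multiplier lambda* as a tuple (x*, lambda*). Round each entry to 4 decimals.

Form the Lagrangian:
  L(x, lambda) = (1/2) x^T Q x + c^T x + lambda^T (A x - b)
Stationarity (grad_x L = 0): Q x + c + A^T lambda = 0.
Primal feasibility: A x = b.

This gives the KKT block system:
  [ Q   A^T ] [ x     ]   [-c ]
  [ A    0  ] [ lambda ] = [ b ]

Solving the linear system:
  x*      = (0.5714, -1.4286)
  lambda* = (1.2857)
  f(x*)   = -2.2857

x* = (0.5714, -1.4286), lambda* = (1.2857)


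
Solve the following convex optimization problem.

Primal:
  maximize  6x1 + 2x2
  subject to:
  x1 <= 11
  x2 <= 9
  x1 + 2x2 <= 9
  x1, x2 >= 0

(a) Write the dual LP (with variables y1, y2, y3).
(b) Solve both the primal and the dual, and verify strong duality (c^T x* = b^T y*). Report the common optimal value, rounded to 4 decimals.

The standard primal-dual pair for 'max c^T x s.t. A x <= b, x >= 0' is:
  Dual:  min b^T y  s.t.  A^T y >= c,  y >= 0.

So the dual LP is:
  minimize  11y1 + 9y2 + 9y3
  subject to:
    y1 + y3 >= 6
    y2 + 2y3 >= 2
    y1, y2, y3 >= 0

Solving the primal: x* = (9, 0).
  primal value c^T x* = 54.
Solving the dual: y* = (0, 0, 6).
  dual value b^T y* = 54.
Strong duality: c^T x* = b^T y*. Confirmed.

54


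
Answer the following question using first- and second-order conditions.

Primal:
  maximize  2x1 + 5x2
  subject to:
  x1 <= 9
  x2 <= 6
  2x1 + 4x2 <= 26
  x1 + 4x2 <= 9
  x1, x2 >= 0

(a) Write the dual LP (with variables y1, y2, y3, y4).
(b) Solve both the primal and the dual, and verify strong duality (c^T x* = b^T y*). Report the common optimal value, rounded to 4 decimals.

The standard primal-dual pair for 'max c^T x s.t. A x <= b, x >= 0' is:
  Dual:  min b^T y  s.t.  A^T y >= c,  y >= 0.

So the dual LP is:
  minimize  9y1 + 6y2 + 26y3 + 9y4
  subject to:
    y1 + 2y3 + y4 >= 2
    y2 + 4y3 + 4y4 >= 5
    y1, y2, y3, y4 >= 0

Solving the primal: x* = (9, 0).
  primal value c^T x* = 18.
Solving the dual: y* = (0.75, 0, 0, 1.25).
  dual value b^T y* = 18.
Strong duality: c^T x* = b^T y*. Confirmed.

18


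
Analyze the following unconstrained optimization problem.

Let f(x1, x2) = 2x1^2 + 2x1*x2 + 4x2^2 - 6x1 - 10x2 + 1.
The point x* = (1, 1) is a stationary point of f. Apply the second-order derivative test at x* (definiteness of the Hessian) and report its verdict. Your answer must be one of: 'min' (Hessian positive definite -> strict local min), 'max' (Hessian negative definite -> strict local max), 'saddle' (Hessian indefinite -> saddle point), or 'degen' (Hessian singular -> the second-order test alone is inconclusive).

Compute the Hessian H = grad^2 f:
  H = [[4, 2], [2, 8]]
Verify stationarity: grad f(x*) = H x* + g = (0, 0).
Eigenvalues of H: 3.1716, 8.8284.
Both eigenvalues > 0, so H is positive definite -> x* is a strict local min.

min


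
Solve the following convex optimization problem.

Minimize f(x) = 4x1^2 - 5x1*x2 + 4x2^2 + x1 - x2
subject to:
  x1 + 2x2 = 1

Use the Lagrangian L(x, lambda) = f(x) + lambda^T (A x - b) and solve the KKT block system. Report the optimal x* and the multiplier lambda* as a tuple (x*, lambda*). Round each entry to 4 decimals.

Form the Lagrangian:
  L(x, lambda) = (1/2) x^T Q x + c^T x + lambda^T (A x - b)
Stationarity (grad_x L = 0): Q x + c + A^T lambda = 0.
Primal feasibility: A x = b.

This gives the KKT block system:
  [ Q   A^T ] [ x     ]   [-c ]
  [ A    0  ] [ lambda ] = [ b ]

Solving the linear system:
  x*      = (0.2, 0.4)
  lambda* = (-0.6)
  f(x*)   = 0.2

x* = (0.2, 0.4), lambda* = (-0.6)


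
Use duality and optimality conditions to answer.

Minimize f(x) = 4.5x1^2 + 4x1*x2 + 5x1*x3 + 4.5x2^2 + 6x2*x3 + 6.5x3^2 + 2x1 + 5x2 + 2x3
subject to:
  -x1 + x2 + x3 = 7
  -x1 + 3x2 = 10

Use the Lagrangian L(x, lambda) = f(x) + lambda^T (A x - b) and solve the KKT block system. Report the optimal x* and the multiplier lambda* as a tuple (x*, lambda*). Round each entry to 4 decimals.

Form the Lagrangian:
  L(x, lambda) = (1/2) x^T Q x + c^T x + lambda^T (A x - b)
Stationarity (grad_x L = 0): Q x + c + A^T lambda = 0.
Primal feasibility: A x = b.

This gives the KKT block system:
  [ Q   A^T ] [ x     ]   [-c ]
  [ A    0  ] [ lambda ] = [ b ]

Solving the linear system:
  x*      = (-3.568, 2.144, 1.288)
  lambda* = (-13.768, -1.328)
  f(x*)   = 57.908

x* = (-3.568, 2.144, 1.288), lambda* = (-13.768, -1.328)


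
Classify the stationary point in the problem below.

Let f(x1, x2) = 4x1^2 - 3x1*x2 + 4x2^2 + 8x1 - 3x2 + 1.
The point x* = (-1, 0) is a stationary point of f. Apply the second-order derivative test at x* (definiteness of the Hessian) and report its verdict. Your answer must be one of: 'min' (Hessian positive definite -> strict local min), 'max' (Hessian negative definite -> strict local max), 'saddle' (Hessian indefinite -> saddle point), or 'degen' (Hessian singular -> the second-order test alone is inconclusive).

Compute the Hessian H = grad^2 f:
  H = [[8, -3], [-3, 8]]
Verify stationarity: grad f(x*) = H x* + g = (0, 0).
Eigenvalues of H: 5, 11.
Both eigenvalues > 0, so H is positive definite -> x* is a strict local min.

min


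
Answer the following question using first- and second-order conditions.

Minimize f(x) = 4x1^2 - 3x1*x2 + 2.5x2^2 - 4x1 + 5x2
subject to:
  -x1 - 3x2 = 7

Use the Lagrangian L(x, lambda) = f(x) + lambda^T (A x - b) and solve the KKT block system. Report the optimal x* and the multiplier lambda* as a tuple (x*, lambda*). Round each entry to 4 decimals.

Form the Lagrangian:
  L(x, lambda) = (1/2) x^T Q x + c^T x + lambda^T (A x - b)
Stationarity (grad_x L = 0): Q x + c + A^T lambda = 0.
Primal feasibility: A x = b.

This gives the KKT block system:
  [ Q   A^T ] [ x     ]   [-c ]
  [ A    0  ] [ lambda ] = [ b ]

Solving the linear system:
  x*      = (-0.4947, -2.1684)
  lambda* = (-1.4526)
  f(x*)   = 0.6526

x* = (-0.4947, -2.1684), lambda* = (-1.4526)


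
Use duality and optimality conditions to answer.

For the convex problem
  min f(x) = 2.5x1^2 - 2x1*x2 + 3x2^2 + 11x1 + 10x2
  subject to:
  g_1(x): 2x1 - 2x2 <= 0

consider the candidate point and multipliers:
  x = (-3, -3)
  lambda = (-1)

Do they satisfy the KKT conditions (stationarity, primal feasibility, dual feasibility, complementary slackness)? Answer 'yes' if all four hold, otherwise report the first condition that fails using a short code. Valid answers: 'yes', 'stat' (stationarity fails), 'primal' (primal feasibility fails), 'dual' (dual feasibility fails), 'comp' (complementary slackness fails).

Gradient of f: grad f(x) = Q x + c = (2, -2)
Constraint values g_i(x) = a_i^T x - b_i:
  g_1((-3, -3)) = 0
Stationarity residual: grad f(x) + sum_i lambda_i a_i = (0, 0)
  -> stationarity OK
Primal feasibility (all g_i <= 0): OK
Dual feasibility (all lambda_i >= 0): FAILS
Complementary slackness (lambda_i * g_i(x) = 0 for all i): OK

Verdict: the first failing condition is dual_feasibility -> dual.

dual


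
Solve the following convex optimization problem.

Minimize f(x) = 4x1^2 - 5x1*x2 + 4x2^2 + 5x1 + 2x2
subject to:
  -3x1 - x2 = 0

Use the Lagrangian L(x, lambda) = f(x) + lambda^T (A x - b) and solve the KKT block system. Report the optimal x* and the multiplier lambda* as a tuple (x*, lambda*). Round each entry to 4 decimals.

Form the Lagrangian:
  L(x, lambda) = (1/2) x^T Q x + c^T x + lambda^T (A x - b)
Stationarity (grad_x L = 0): Q x + c + A^T lambda = 0.
Primal feasibility: A x = b.

This gives the KKT block system:
  [ Q   A^T ] [ x     ]   [-c ]
  [ A    0  ] [ lambda ] = [ b ]

Solving the linear system:
  x*      = (0.0091, -0.0273)
  lambda* = (1.7364)
  f(x*)   = -0.0045

x* = (0.0091, -0.0273), lambda* = (1.7364)


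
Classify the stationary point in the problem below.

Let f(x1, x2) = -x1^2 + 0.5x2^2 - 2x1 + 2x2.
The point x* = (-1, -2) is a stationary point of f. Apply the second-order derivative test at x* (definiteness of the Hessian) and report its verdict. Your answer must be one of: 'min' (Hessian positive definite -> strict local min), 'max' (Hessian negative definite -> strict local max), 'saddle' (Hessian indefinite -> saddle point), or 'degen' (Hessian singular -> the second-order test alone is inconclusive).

Compute the Hessian H = grad^2 f:
  H = [[-2, 0], [0, 1]]
Verify stationarity: grad f(x*) = H x* + g = (0, 0).
Eigenvalues of H: -2, 1.
Eigenvalues have mixed signs, so H is indefinite -> x* is a saddle point.

saddle


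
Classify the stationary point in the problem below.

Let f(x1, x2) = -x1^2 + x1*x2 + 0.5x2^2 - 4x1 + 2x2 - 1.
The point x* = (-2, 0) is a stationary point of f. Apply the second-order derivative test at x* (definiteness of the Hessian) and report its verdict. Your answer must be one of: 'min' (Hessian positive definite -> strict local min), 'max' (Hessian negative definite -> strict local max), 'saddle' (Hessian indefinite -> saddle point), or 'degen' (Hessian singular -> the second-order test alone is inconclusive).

Compute the Hessian H = grad^2 f:
  H = [[-2, 1], [1, 1]]
Verify stationarity: grad f(x*) = H x* + g = (0, 0).
Eigenvalues of H: -2.3028, 1.3028.
Eigenvalues have mixed signs, so H is indefinite -> x* is a saddle point.

saddle


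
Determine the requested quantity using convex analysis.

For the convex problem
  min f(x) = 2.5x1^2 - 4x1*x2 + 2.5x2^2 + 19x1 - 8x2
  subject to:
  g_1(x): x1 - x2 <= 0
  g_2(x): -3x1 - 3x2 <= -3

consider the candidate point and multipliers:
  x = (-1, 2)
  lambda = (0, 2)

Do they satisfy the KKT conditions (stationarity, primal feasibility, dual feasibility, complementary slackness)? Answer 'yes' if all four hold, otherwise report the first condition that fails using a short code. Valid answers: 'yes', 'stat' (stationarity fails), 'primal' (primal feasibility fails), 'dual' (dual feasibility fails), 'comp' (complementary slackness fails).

Gradient of f: grad f(x) = Q x + c = (6, 6)
Constraint values g_i(x) = a_i^T x - b_i:
  g_1((-1, 2)) = -3
  g_2((-1, 2)) = 0
Stationarity residual: grad f(x) + sum_i lambda_i a_i = (0, 0)
  -> stationarity OK
Primal feasibility (all g_i <= 0): OK
Dual feasibility (all lambda_i >= 0): OK
Complementary slackness (lambda_i * g_i(x) = 0 for all i): OK

Verdict: yes, KKT holds.

yes


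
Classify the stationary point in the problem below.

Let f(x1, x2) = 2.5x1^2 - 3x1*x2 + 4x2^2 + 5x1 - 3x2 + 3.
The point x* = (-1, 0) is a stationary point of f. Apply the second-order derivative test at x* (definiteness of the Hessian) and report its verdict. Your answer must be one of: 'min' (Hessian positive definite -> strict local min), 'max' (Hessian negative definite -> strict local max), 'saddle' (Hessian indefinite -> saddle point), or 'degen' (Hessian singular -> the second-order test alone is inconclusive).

Compute the Hessian H = grad^2 f:
  H = [[5, -3], [-3, 8]]
Verify stationarity: grad f(x*) = H x* + g = (0, 0).
Eigenvalues of H: 3.1459, 9.8541.
Both eigenvalues > 0, so H is positive definite -> x* is a strict local min.

min


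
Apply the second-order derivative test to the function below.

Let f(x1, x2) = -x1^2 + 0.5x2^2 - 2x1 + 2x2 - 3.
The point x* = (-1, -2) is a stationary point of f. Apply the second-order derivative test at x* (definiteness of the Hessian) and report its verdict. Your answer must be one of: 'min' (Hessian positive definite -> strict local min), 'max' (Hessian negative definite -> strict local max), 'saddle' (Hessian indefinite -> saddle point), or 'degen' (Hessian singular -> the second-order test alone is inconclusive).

Compute the Hessian H = grad^2 f:
  H = [[-2, 0], [0, 1]]
Verify stationarity: grad f(x*) = H x* + g = (0, 0).
Eigenvalues of H: -2, 1.
Eigenvalues have mixed signs, so H is indefinite -> x* is a saddle point.

saddle


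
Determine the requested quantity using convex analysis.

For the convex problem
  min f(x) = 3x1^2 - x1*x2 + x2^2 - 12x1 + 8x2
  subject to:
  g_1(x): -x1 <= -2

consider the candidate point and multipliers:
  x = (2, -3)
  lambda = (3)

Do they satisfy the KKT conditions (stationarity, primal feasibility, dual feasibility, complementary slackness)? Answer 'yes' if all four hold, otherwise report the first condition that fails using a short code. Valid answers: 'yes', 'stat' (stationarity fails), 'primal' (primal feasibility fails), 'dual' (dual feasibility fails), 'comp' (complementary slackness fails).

Gradient of f: grad f(x) = Q x + c = (3, 0)
Constraint values g_i(x) = a_i^T x - b_i:
  g_1((2, -3)) = 0
Stationarity residual: grad f(x) + sum_i lambda_i a_i = (0, 0)
  -> stationarity OK
Primal feasibility (all g_i <= 0): OK
Dual feasibility (all lambda_i >= 0): OK
Complementary slackness (lambda_i * g_i(x) = 0 for all i): OK

Verdict: yes, KKT holds.

yes


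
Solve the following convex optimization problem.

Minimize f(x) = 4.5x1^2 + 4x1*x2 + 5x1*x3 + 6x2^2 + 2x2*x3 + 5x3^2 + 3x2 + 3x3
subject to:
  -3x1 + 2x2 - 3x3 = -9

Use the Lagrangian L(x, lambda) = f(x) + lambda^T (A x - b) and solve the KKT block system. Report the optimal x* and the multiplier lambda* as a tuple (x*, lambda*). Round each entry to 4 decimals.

Form the Lagrangian:
  L(x, lambda) = (1/2) x^T Q x + c^T x + lambda^T (A x - b)
Stationarity (grad_x L = 0): Q x + c + A^T lambda = 0.
Primal feasibility: A x = b.

This gives the KKT block system:
  [ Q   A^T ] [ x     ]   [-c ]
  [ A    0  ] [ lambda ] = [ b ]

Solving the linear system:
  x*      = (1.7781, -1.498, 0.2232)
  lambda* = (3.7089)
  f(x*)   = 14.7777

x* = (1.7781, -1.498, 0.2232), lambda* = (3.7089)


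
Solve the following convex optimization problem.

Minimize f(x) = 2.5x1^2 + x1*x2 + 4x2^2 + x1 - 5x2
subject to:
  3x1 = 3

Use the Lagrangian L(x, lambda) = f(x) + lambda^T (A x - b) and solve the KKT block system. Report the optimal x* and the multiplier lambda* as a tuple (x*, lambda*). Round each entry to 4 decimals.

Form the Lagrangian:
  L(x, lambda) = (1/2) x^T Q x + c^T x + lambda^T (A x - b)
Stationarity (grad_x L = 0): Q x + c + A^T lambda = 0.
Primal feasibility: A x = b.

This gives the KKT block system:
  [ Q   A^T ] [ x     ]   [-c ]
  [ A    0  ] [ lambda ] = [ b ]

Solving the linear system:
  x*      = (1, 0.5)
  lambda* = (-2.1667)
  f(x*)   = 2.5

x* = (1, 0.5), lambda* = (-2.1667)


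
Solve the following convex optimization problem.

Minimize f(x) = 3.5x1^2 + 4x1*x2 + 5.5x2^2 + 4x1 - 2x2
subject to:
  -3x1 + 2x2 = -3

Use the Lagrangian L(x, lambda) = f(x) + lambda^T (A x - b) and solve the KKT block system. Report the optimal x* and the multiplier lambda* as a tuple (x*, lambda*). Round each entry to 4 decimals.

Form the Lagrangian:
  L(x, lambda) = (1/2) x^T Q x + c^T x + lambda^T (A x - b)
Stationarity (grad_x L = 0): Q x + c + A^T lambda = 0.
Primal feasibility: A x = b.

This gives the KKT block system:
  [ Q   A^T ] [ x     ]   [-c ]
  [ A    0  ] [ lambda ] = [ b ]

Solving the linear system:
  x*      = (0.68, -0.48)
  lambda* = (2.28)
  f(x*)   = 5.26

x* = (0.68, -0.48), lambda* = (2.28)


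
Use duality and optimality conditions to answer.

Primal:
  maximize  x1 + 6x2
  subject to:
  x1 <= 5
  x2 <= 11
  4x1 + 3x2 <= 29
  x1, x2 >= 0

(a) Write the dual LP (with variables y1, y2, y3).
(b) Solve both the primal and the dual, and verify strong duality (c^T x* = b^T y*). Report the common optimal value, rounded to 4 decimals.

The standard primal-dual pair for 'max c^T x s.t. A x <= b, x >= 0' is:
  Dual:  min b^T y  s.t.  A^T y >= c,  y >= 0.

So the dual LP is:
  minimize  5y1 + 11y2 + 29y3
  subject to:
    y1 + 4y3 >= 1
    y2 + 3y3 >= 6
    y1, y2, y3 >= 0

Solving the primal: x* = (0, 9.6667).
  primal value c^T x* = 58.
Solving the dual: y* = (0, 0, 2).
  dual value b^T y* = 58.
Strong duality: c^T x* = b^T y*. Confirmed.

58


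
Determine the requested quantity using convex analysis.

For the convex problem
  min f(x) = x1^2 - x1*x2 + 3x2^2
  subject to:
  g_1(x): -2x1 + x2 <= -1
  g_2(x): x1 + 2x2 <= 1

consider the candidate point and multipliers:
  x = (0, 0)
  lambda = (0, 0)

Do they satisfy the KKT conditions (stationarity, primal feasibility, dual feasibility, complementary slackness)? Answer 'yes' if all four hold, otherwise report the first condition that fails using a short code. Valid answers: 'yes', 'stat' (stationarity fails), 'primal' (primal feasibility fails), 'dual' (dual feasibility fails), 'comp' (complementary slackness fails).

Gradient of f: grad f(x) = Q x + c = (0, 0)
Constraint values g_i(x) = a_i^T x - b_i:
  g_1((0, 0)) = 1
  g_2((0, 0)) = -1
Stationarity residual: grad f(x) + sum_i lambda_i a_i = (0, 0)
  -> stationarity OK
Primal feasibility (all g_i <= 0): FAILS
Dual feasibility (all lambda_i >= 0): OK
Complementary slackness (lambda_i * g_i(x) = 0 for all i): OK

Verdict: the first failing condition is primal_feasibility -> primal.

primal


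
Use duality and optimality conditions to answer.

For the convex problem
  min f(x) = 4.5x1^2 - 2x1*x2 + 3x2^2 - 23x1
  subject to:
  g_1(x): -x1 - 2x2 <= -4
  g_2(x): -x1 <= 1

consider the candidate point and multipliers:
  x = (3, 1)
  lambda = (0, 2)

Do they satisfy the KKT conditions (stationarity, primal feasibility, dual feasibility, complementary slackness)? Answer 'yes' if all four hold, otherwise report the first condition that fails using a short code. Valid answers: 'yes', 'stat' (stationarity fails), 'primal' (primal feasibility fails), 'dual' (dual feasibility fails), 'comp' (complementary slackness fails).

Gradient of f: grad f(x) = Q x + c = (2, 0)
Constraint values g_i(x) = a_i^T x - b_i:
  g_1((3, 1)) = -1
  g_2((3, 1)) = -4
Stationarity residual: grad f(x) + sum_i lambda_i a_i = (0, 0)
  -> stationarity OK
Primal feasibility (all g_i <= 0): OK
Dual feasibility (all lambda_i >= 0): OK
Complementary slackness (lambda_i * g_i(x) = 0 for all i): FAILS

Verdict: the first failing condition is complementary_slackness -> comp.

comp


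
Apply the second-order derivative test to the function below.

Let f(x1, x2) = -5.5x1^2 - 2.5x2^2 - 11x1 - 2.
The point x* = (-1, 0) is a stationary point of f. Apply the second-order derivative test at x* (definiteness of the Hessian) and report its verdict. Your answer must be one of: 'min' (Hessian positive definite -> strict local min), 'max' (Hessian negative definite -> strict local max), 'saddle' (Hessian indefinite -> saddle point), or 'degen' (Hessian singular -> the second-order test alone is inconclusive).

Compute the Hessian H = grad^2 f:
  H = [[-11, 0], [0, -5]]
Verify stationarity: grad f(x*) = H x* + g = (0, 0).
Eigenvalues of H: -11, -5.
Both eigenvalues < 0, so H is negative definite -> x* is a strict local max.

max


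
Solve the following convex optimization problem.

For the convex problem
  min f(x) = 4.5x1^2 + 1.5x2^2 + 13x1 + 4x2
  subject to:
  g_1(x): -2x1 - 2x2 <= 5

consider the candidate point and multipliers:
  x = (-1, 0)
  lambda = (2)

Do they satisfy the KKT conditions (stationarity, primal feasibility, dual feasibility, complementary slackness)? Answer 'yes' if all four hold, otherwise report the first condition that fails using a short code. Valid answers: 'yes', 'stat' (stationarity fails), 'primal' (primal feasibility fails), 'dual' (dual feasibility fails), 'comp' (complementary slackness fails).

Gradient of f: grad f(x) = Q x + c = (4, 4)
Constraint values g_i(x) = a_i^T x - b_i:
  g_1((-1, 0)) = -3
Stationarity residual: grad f(x) + sum_i lambda_i a_i = (0, 0)
  -> stationarity OK
Primal feasibility (all g_i <= 0): OK
Dual feasibility (all lambda_i >= 0): OK
Complementary slackness (lambda_i * g_i(x) = 0 for all i): FAILS

Verdict: the first failing condition is complementary_slackness -> comp.

comp


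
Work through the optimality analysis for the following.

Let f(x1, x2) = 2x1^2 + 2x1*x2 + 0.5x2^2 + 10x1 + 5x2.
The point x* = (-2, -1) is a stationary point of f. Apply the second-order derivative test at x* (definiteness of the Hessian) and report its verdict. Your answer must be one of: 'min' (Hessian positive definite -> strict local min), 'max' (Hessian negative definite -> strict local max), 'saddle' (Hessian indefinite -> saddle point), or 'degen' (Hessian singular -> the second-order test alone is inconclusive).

Compute the Hessian H = grad^2 f:
  H = [[4, 2], [2, 1]]
Verify stationarity: grad f(x*) = H x* + g = (0, 0).
Eigenvalues of H: 0, 5.
H has a zero eigenvalue (singular; positive semidefinite but not definite), so H is neither positive definite, negative definite, nor indefinite. The second-order test alone is inconclusive -> degen.
(Indeed, f is constant along the null direction of H through x*, so x* is not a strict local extremum.)

degen


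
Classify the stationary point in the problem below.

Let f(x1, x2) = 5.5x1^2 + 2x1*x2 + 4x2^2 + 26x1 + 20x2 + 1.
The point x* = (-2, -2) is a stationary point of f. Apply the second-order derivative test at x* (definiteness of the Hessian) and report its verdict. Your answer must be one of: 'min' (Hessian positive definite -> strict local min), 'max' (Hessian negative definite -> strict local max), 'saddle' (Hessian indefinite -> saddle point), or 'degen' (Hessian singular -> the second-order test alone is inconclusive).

Compute the Hessian H = grad^2 f:
  H = [[11, 2], [2, 8]]
Verify stationarity: grad f(x*) = H x* + g = (0, 0).
Eigenvalues of H: 7, 12.
Both eigenvalues > 0, so H is positive definite -> x* is a strict local min.

min


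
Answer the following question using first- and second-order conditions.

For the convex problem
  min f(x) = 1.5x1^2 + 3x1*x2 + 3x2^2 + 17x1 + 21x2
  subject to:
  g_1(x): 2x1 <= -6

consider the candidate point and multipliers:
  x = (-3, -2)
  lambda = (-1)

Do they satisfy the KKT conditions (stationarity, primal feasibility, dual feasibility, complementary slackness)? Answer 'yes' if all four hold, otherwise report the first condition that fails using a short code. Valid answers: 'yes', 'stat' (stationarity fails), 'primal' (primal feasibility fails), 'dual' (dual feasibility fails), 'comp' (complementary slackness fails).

Gradient of f: grad f(x) = Q x + c = (2, 0)
Constraint values g_i(x) = a_i^T x - b_i:
  g_1((-3, -2)) = 0
Stationarity residual: grad f(x) + sum_i lambda_i a_i = (0, 0)
  -> stationarity OK
Primal feasibility (all g_i <= 0): OK
Dual feasibility (all lambda_i >= 0): FAILS
Complementary slackness (lambda_i * g_i(x) = 0 for all i): OK

Verdict: the first failing condition is dual_feasibility -> dual.

dual


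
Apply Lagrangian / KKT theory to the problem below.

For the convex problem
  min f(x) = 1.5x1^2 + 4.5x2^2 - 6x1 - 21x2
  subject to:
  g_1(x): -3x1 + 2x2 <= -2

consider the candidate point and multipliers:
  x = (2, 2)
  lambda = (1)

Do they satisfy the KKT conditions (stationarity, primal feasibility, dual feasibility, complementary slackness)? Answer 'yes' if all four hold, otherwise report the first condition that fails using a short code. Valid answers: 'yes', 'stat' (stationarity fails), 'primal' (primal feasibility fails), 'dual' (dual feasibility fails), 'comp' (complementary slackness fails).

Gradient of f: grad f(x) = Q x + c = (0, -3)
Constraint values g_i(x) = a_i^T x - b_i:
  g_1((2, 2)) = 0
Stationarity residual: grad f(x) + sum_i lambda_i a_i = (-3, -1)
  -> stationarity FAILS
Primal feasibility (all g_i <= 0): OK
Dual feasibility (all lambda_i >= 0): OK
Complementary slackness (lambda_i * g_i(x) = 0 for all i): OK

Verdict: the first failing condition is stationarity -> stat.

stat


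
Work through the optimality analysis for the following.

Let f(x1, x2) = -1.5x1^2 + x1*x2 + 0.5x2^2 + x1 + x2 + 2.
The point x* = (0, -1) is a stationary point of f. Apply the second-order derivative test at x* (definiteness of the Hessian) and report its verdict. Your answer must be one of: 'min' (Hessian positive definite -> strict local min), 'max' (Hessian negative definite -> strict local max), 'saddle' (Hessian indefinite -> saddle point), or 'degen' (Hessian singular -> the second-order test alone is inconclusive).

Compute the Hessian H = grad^2 f:
  H = [[-3, 1], [1, 1]]
Verify stationarity: grad f(x*) = H x* + g = (0, 0).
Eigenvalues of H: -3.2361, 1.2361.
Eigenvalues have mixed signs, so H is indefinite -> x* is a saddle point.

saddle


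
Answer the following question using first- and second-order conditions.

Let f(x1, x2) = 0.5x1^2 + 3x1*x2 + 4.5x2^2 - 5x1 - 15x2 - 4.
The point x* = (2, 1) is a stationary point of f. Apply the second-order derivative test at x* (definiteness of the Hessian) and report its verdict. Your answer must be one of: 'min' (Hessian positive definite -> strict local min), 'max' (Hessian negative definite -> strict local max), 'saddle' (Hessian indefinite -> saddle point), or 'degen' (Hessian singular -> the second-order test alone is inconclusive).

Compute the Hessian H = grad^2 f:
  H = [[1, 3], [3, 9]]
Verify stationarity: grad f(x*) = H x* + g = (0, 0).
Eigenvalues of H: 0, 10.
H has a zero eigenvalue (singular; positive semidefinite but not definite), so H is neither positive definite, negative definite, nor indefinite. The second-order test alone is inconclusive -> degen.
(Indeed, f is constant along the null direction of H through x*, so x* is not a strict local extremum.)

degen


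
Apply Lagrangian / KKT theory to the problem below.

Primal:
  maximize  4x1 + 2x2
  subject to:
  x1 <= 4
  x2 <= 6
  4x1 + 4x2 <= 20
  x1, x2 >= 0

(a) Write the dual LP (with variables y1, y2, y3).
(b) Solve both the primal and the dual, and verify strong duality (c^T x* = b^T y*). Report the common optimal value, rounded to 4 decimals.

The standard primal-dual pair for 'max c^T x s.t. A x <= b, x >= 0' is:
  Dual:  min b^T y  s.t.  A^T y >= c,  y >= 0.

So the dual LP is:
  minimize  4y1 + 6y2 + 20y3
  subject to:
    y1 + 4y3 >= 4
    y2 + 4y3 >= 2
    y1, y2, y3 >= 0

Solving the primal: x* = (4, 1).
  primal value c^T x* = 18.
Solving the dual: y* = (2, 0, 0.5).
  dual value b^T y* = 18.
Strong duality: c^T x* = b^T y*. Confirmed.

18


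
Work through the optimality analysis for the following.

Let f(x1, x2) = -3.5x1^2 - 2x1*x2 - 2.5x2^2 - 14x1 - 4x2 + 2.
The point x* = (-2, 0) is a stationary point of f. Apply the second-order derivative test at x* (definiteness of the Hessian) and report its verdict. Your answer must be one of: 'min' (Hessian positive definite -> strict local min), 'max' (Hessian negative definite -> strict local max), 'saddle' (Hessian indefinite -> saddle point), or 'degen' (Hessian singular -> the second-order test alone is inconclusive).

Compute the Hessian H = grad^2 f:
  H = [[-7, -2], [-2, -5]]
Verify stationarity: grad f(x*) = H x* + g = (0, 0).
Eigenvalues of H: -8.2361, -3.7639.
Both eigenvalues < 0, so H is negative definite -> x* is a strict local max.

max


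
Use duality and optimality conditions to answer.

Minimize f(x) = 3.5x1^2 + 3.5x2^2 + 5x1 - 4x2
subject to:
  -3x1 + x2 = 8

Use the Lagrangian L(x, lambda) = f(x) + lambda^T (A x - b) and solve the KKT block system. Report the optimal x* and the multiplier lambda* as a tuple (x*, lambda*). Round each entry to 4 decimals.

Form the Lagrangian:
  L(x, lambda) = (1/2) x^T Q x + c^T x + lambda^T (A x - b)
Stationarity (grad_x L = 0): Q x + c + A^T lambda = 0.
Primal feasibility: A x = b.

This gives the KKT block system:
  [ Q   A^T ] [ x     ]   [-c ]
  [ A    0  ] [ lambda ] = [ b ]

Solving the linear system:
  x*      = (-2.3, 1.1)
  lambda* = (-3.7)
  f(x*)   = 6.85

x* = (-2.3, 1.1), lambda* = (-3.7)


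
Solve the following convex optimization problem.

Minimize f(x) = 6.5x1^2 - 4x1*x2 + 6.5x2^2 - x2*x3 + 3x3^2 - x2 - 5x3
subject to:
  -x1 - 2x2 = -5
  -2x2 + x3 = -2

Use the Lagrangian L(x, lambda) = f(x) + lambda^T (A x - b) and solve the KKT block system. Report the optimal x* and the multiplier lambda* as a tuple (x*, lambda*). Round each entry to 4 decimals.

Form the Lagrangian:
  L(x, lambda) = (1/2) x^T Q x + c^T x + lambda^T (A x - b)
Stationarity (grad_x L = 0): Q x + c + A^T lambda = 0.
Primal feasibility: A x = b.

This gives the KKT block system:
  [ Q   A^T ] [ x     ]   [-c ]
  [ A    0  ] [ lambda ] = [ b ]

Solving the linear system:
  x*      = (1.3762, 1.8119, 1.6238)
  lambda* = (10.6436, -2.9307)
  f(x*)   = 18.7129

x* = (1.3762, 1.8119, 1.6238), lambda* = (10.6436, -2.9307)


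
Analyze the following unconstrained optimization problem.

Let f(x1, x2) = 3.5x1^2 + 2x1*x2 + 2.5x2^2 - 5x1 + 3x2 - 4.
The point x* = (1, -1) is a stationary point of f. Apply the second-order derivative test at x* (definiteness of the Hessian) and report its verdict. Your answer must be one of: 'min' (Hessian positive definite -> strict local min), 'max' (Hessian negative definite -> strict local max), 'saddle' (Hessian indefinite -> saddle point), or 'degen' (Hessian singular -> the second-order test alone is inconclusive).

Compute the Hessian H = grad^2 f:
  H = [[7, 2], [2, 5]]
Verify stationarity: grad f(x*) = H x* + g = (0, 0).
Eigenvalues of H: 3.7639, 8.2361.
Both eigenvalues > 0, so H is positive definite -> x* is a strict local min.

min
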